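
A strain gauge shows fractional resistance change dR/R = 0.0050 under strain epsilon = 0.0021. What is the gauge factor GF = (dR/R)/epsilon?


GF = (dR/R) / epsilon
= 0.0050 / 0.0021
= 2.3810

2.3810


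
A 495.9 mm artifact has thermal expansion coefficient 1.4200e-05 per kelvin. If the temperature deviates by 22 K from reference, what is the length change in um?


dL = L * alpha * dT
= 495.9 * 1.4200e-05 * 22
= 0.1549192 mm
dL_um = 0.1549192 * 1000 = 154.9192 um

154.9192


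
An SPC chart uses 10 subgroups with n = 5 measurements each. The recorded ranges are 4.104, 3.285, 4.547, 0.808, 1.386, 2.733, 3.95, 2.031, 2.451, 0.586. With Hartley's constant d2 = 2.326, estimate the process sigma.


R_bar = (4.104 + 3.285 + 4.547 + 0.808 + 1.386 + 2.733 + 3.95 + 2.031 + 2.451 + 0.586) / 10
R_bar = 25.881 / 10 = 2.5881
sigma_hat = R_bar / d2 = 2.5881 / 2.326 = 1.1127

1.1127


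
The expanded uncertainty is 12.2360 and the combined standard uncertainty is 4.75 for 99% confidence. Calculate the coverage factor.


k = U / uc
k = 12.2360 / 4.75
k = 2.576

2.576


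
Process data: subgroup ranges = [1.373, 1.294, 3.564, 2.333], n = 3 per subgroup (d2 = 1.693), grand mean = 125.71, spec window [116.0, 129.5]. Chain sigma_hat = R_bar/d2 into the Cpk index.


R_bar = (1.373 + 1.294 + 3.564 + 2.333) / 4 = 2.141
sigma = R_bar / d2 = 2.141 / 1.693 = 1.264619
Cp = (USL - LSL)/(6*sigma) = (129.5 - 116.0)/(6*1.264619) = 1.7792
Cpu = (129.5 - 125.71)/(3*1.264619) = 0.9990
Cpl = (125.71 - 116.0)/(3*1.264619) = 2.5594
Cpk = min(Cpu, Cpl) = 0.9990

0.9990


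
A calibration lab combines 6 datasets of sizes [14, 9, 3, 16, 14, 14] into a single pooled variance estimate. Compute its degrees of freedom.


nu = sum_i (n_i - 1)
nu = ((14 - 1) + (9 - 1) + (3 - 1) + (16 - 1) + (14 - 1) + (14 - 1))
nu = 13 + 8 + 2 + 15 + 13 + 13
nu = 64

64


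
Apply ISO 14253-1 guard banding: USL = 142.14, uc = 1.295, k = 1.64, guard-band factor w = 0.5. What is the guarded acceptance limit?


U = k * uc = 1.64 * 1.295 = 2.1238
guard band g = w * U = 0.5 * 2.1238 = 1.0619
AL = USL - g = 142.14 - 1.0619
AL = 141.0781

141.0781


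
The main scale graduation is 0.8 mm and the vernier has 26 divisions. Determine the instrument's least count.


LC = MSD / n_div
= 0.8 / 26
= 0.0308

0.0308


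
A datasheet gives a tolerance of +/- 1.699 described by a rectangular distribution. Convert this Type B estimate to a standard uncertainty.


u_B = half_width / sqrt(3)
u_B = 1.699 / 1.7320508
u_B = 0.9809

0.9809


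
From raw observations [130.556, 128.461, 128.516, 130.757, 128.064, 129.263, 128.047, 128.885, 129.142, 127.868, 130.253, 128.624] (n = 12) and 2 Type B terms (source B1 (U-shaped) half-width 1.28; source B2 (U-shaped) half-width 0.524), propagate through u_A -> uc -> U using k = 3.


mean = (130.556 + 128.461 + 128.516 + 130.757 + 128.064 + 129.263 + 128.047 + 128.885 + 129.142 + 127.868 + 130.253 + 128.624) / 12 = 129.0363333
s = sqrt(sum((x - mean)^2)/(n-1)) = 0.9952977
u_A = s / sqrt(n) = 0.9952977 / sqrt(12) = 0.2873177
u_B1 = 1.28 / sqrt(2) = 0.90509668
u_B2 = 0.524 / sqrt(2) = 0.37052395
uc = sqrt(0.2873177^2 + 0.90509668^2 + 0.37052395^2) = 1.0193328
U = k * uc = 3 * 1.0193328
U = 3.0580

3.0580


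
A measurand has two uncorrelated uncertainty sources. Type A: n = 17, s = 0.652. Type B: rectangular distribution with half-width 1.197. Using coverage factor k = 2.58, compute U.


u_A = s / sqrt(n) = 0.652 / sqrt(17) = 0.15813323
u_B = half_width / sqrt(3) = 1.197 / sqrt(3) = 0.69108827
uc = sqrt(u_A^2 + u_B^2) = sqrt(0.15813323^2 + 0.69108827^2) = 0.7089493
U = k * uc = 2.58 * 0.7089493
U = 1.8291

1.8291


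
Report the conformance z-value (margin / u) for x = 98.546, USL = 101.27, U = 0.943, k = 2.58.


u = U / k = 0.943 / 2.58 = 0.36550388
margin = |USL - x| = |101.27 - 98.546| = 2.724
z = margin / u = 2.724 / 0.36550388
z = 7.4527

7.4527


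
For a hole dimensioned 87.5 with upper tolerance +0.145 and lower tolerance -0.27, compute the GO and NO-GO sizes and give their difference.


GO = nominal - lower_tol (smallest hole = maximum material condition)
GO = 87.5 - 0.27 = 87.23
NO-GO = nominal + upper_tol (largest hole = least material condition)
NO-GO = 87.5 + 0.145 = 87.645
spread = NO-GO - GO = 87.645 - 87.23 = 0.4150

0.4150


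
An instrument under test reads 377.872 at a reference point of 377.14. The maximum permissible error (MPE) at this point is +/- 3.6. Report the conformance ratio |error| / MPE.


e = indication - reference = 377.872 - 377.14 = 0.7320
|e| = 0.7320
ratio = |e| / MPE = 0.7320 / 3.6
ratio = 0.2033

0.2033


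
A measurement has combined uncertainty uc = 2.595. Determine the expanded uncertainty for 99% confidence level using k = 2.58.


U = k * uc
U = 2.58 * 2.595
U = 6.6951

6.6951


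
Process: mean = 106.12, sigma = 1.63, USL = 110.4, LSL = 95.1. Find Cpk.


Cpu = (USL - mean) / (3*sigma) = (110.4 - 106.12) / (3*1.63) = 0.8753
Cpl = (mean - LSL) / (3*sigma) = (106.12 - 95.1) / (3*1.63) = 2.2536
Cpk = min(Cpu, Cpl) = 0.8753

0.8753


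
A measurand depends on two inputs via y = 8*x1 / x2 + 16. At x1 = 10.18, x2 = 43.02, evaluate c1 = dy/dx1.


y = 8*x1 / x2 + 16
dy/dx1 = 8/x2
Evaluate at x2 = 43.02: c1 = 8 / 43.02
c1 = 0.1860

0.1860


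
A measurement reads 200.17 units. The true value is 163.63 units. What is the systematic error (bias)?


Systematic error = measured - true
= 200.17 - 163.63
= 36.5400

36.5400


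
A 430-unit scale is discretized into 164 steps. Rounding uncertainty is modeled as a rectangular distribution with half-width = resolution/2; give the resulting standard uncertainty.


resolution = range / divisions
resolution = 430 / 164 = 2.6219512
u_res = resolution / (2*sqrt(3))
u_res = 2.6219512 / 3.4641016
u_res = 0.7569

0.7569


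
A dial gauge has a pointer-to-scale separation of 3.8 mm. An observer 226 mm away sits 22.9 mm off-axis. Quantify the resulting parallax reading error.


error = h * offset / d
= 3.8 * 22.9 / 226
= 0.3850

0.3850


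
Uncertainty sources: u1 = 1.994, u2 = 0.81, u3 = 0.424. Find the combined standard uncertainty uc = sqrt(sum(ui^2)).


uc = sqrt(1.994^2 + 0.81^2 + 0.424^2)
uc = sqrt(4.811912)
uc = 2.1936

2.1936


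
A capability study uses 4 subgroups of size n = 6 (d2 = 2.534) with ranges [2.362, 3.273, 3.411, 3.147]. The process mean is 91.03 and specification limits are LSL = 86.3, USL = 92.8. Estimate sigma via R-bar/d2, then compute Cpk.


R_bar = (2.362 + 3.273 + 3.411 + 3.147) / 4 = 3.04825
sigma = R_bar / d2 = 3.04825 / 2.534 = 1.20294
Cp = (USL - LSL)/(6*sigma) = (92.8 - 86.3)/(6*1.20294) = 0.9006
Cpu = (92.8 - 91.03)/(3*1.20294) = 0.4905
Cpl = (91.03 - 86.3)/(3*1.20294) = 1.3107
Cpk = min(Cpu, Cpl) = 0.4905

0.4905


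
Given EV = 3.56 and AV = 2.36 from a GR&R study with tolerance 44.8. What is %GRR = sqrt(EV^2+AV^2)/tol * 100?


GRR = sqrt(EV^2 + AV^2) = sqrt(3.56^2 + 2.36^2) = 4.2712059
%GRR = GRR / tol * 100 = 4.2712059 / 44.8 * 100
%GRR = 9.5339

9.5339


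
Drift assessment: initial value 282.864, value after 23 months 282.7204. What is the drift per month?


rate = (v2 - v1) / months
= (282.7204 - 282.864) / 23
= -0.1436 / 23
= -0.0062

-0.0062


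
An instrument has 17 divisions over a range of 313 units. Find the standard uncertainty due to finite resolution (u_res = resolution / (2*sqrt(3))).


resolution = range / divisions
resolution = 313 / 17 = 18.411765
u_res = resolution / (2*sqrt(3))
u_res = 18.411765 / 3.4641016
u_res = 5.3150

5.3150


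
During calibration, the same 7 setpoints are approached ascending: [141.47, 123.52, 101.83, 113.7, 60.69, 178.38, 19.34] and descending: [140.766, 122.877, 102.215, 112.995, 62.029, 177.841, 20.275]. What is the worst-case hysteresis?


|141.47 - 140.766| = 0.7040
|123.52 - 122.877| = 0.6430
|101.83 - 102.215| = 0.3850
|113.7 - 112.995| = 0.7050
|60.69 - 62.029| = 1.3390
|178.38 - 177.841| = 0.5390
|19.34 - 20.275| = 0.9350
hysteresis = max(diffs) = 1.3390

1.3390


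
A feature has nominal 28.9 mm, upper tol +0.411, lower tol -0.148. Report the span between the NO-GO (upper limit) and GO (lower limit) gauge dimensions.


GO = nominal - lower_tol (smallest hole = maximum material condition)
GO = 28.9 - 0.148 = 28.752
NO-GO = nominal + upper_tol (largest hole = least material condition)
NO-GO = 28.9 + 0.411 = 29.311
spread = NO-GO - GO = 29.311 - 28.752 = 0.5590

0.5590


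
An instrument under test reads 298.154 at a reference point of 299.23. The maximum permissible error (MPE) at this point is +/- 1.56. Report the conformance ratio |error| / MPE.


e = indication - reference = 298.154 - 299.23 = -1.0760
|e| = 1.0760
ratio = |e| / MPE = 1.0760 / 1.56
ratio = 0.6897

0.6897


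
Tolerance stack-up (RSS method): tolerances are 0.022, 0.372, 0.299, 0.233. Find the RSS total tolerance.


RSS = sqrt(0.022^2 + 0.372^2 + 0.299^2 + 0.233^2)
= sqrt(0.282558)
= 0.5316

0.5316


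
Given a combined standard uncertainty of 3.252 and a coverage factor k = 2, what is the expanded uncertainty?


U = k * uc
U = 2 * 3.252
U = 6.5040

6.5040


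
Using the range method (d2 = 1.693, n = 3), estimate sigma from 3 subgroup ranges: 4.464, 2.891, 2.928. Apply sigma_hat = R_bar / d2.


R_bar = (4.464 + 2.891 + 2.928) / 3
R_bar = 10.283 / 3 = 3.4276667
sigma_hat = R_bar / d2 = 3.4276667 / 1.693 = 2.0246

2.0246


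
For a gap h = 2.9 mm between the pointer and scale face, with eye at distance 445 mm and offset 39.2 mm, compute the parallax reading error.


error = h * offset / d
= 2.9 * 39.2 / 445
= 0.2555

0.2555


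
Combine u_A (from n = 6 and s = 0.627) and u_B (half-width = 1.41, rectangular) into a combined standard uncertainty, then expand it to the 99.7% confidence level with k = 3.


u_A = s / sqrt(n) = 0.627 / sqrt(6) = 0.25597168
u_B = half_width / sqrt(3) = 1.41 / sqrt(3) = 0.81406388
uc = sqrt(u_A^2 + u_B^2) = sqrt(0.25597168^2 + 0.81406388^2) = 0.85335895
U = k * uc = 3 * 0.85335895
U = 2.5601

2.5601


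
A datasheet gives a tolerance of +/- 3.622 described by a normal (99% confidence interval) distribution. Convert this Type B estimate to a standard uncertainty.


u_B = half_width / 2.576
u_B = 3.622 / 2.576
u_B = 1.4061

1.4061


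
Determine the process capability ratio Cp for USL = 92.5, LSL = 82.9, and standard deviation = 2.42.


Cp = (USL - LSL) / (6 * sigma)
= (92.5 - 82.9) / (6 * 2.42)
= 9.6000 / 14.5200
= 0.6612

0.6612


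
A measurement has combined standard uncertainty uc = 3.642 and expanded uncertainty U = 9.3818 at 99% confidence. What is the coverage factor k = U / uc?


k = U / uc
k = 9.3818 / 3.642
k = 2.576

2.576


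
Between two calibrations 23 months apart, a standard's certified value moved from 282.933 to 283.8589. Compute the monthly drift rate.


rate = (v2 - v1) / months
= (283.8589 - 282.933) / 23
= 0.9259 / 23
= 0.0403

0.0403


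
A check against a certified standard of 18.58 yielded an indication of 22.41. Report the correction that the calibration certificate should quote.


Correction = standard - reading
= 18.58 - 22.41
= -3.8300

-3.8300


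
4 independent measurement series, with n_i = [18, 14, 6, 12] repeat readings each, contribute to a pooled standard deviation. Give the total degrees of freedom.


nu = sum_i (n_i - 1)
nu = ((18 - 1) + (14 - 1) + (6 - 1) + (12 - 1))
nu = 17 + 13 + 5 + 11
nu = 46

46


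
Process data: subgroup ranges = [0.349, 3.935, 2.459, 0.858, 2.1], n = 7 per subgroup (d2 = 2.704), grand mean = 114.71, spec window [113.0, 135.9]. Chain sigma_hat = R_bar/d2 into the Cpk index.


R_bar = (0.349 + 3.935 + 2.459 + 0.858 + 2.1) / 5 = 1.9402
sigma = R_bar / d2 = 1.9402 / 2.704 = 0.71752959
Cp = (USL - LSL)/(6*sigma) = (135.9 - 113.0)/(6*0.71752959) = 5.3192
Cpu = (135.9 - 114.71)/(3*0.71752959) = 9.8440
Cpl = (114.71 - 113.0)/(3*0.71752959) = 0.7944
Cpk = min(Cpu, Cpl) = 0.7944

0.7944


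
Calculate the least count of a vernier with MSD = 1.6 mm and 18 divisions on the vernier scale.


LC = MSD / n_div
= 1.6 / 18
= 0.0889

0.0889


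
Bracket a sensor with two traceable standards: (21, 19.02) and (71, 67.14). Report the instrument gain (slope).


slope = (y2 - y1) / (x2 - x1)
= (67.14 - 19.02) / (71 - 21)
= 48.1200 / 50
= 0.9624

0.9624


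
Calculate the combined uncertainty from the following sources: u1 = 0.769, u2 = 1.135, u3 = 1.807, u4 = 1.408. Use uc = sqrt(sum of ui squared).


uc = sqrt(0.769^2 + 1.135^2 + 1.807^2 + 1.408^2)
uc = sqrt(7.127299)
uc = 2.6697

2.6697


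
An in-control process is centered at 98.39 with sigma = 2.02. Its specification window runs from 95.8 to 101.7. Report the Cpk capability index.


Cpu = (USL - mean) / (3*sigma) = (101.7 - 98.39) / (3*2.02) = 0.5462
Cpl = (mean - LSL) / (3*sigma) = (98.39 - 95.8) / (3*2.02) = 0.4274
Cpk = min(Cpu, Cpl) = 0.4274

0.4274


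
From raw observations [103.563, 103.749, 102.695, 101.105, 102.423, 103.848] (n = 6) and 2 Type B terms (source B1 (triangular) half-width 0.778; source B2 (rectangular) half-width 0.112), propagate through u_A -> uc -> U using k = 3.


mean = (103.563 + 103.749 + 102.695 + 101.105 + 102.423 + 103.848) / 6 = 102.8971667
s = sqrt(sum((x - mean)^2)/(n-1)) = 1.0536228
u_A = s / sqrt(n) = 1.0536228 / sqrt(6) = 0.43013971
u_B1 = 0.778 / sqrt(6) = 0.31761717
u_B2 = 0.112 / sqrt(3) = 0.06466323
uc = sqrt(0.43013971^2 + 0.31761717^2 + 0.06466323^2) = 0.53859277
U = k * uc = 3 * 0.53859277
U = 1.6158

1.6158


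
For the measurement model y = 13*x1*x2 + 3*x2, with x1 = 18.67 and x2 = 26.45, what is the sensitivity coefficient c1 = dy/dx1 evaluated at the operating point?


y = 13*x1*x2 + 3*x2
dy/dx1 = 13*x2
Evaluate at x2 = 26.45: c1 = 13 * 26.45
c1 = 343.8500

343.8500


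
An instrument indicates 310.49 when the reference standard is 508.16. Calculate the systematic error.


Systematic error = measured - true
= 310.49 - 508.16
= -197.6700

-197.6700


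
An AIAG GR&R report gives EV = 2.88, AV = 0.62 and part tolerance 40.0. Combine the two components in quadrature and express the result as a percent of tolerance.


GRR = sqrt(EV^2 + AV^2) = sqrt(2.88^2 + 0.62^2) = 2.9459803
%GRR = GRR / tol * 100 = 2.9459803 / 40.0 * 100
%GRR = 7.3650

7.3650


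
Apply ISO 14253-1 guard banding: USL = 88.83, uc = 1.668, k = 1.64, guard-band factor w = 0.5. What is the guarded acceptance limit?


U = k * uc = 1.64 * 1.668 = 2.73552
guard band g = w * U = 0.5 * 2.73552 = 1.36776
AL = USL - g = 88.83 - 1.36776
AL = 87.4622

87.4622


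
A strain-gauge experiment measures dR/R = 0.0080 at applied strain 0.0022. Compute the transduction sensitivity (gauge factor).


GF = (dR/R) / epsilon
= 0.0080 / 0.0022
= 3.6364

3.6364


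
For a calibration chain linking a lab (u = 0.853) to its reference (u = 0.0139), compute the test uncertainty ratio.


TUR = u_lab / u_ref
= 0.853 / 0.0139
= 61.3669

61.3669


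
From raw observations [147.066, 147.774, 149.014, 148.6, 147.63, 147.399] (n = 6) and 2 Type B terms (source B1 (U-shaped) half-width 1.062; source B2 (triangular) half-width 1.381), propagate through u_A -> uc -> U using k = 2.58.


mean = (147.066 + 147.774 + 149.014 + 148.6 + 147.63 + 147.399) / 6 = 147.9138333
s = sqrt(sum((x - mean)^2)/(n-1)) = 0.74366401
u_A = s / sqrt(n) = 0.74366401 / sqrt(6) = 0.30359956
u_B1 = 1.062 / sqrt(2) = 0.7509474
u_B2 = 1.381 / sqrt(6) = 0.56379089
uc = sqrt(0.30359956^2 + 0.7509474^2 + 0.56379089^2) = 0.98689151
U = k * uc = 2.58 * 0.98689151
U = 2.5462

2.5462


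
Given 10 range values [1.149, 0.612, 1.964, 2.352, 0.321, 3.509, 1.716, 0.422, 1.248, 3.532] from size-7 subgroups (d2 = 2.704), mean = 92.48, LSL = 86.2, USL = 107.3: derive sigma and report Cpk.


R_bar = (1.149 + 0.612 + 1.964 + 2.352 + 0.321 + 3.509 + 1.716 + 0.422 + 1.248 + 3.532) / 10 = 1.6825
sigma = R_bar / d2 = 1.6825 / 2.704 = 0.62222633
Cp = (USL - LSL)/(6*sigma) = (107.3 - 86.2)/(6*0.62222633) = 5.6517
Cpu = (107.3 - 92.48)/(3*0.62222633) = 7.9392
Cpl = (92.48 - 86.2)/(3*0.62222633) = 3.3643
Cpk = min(Cpu, Cpl) = 3.3643

3.3643


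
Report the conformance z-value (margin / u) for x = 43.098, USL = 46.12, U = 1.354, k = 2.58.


u = U / k = 1.354 / 2.58 = 0.5248062
margin = |USL - x| = |46.12 - 43.098| = 3.022
z = margin / u = 3.022 / 0.5248062
z = 5.7583

5.7583


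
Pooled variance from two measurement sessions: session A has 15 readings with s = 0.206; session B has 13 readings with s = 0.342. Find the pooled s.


s_p = sqrt(((n1-1)*s1^2 + (n2-1)*s2^2) / (n1+n2-2))
numerator = (15-1)*0.206^2 + (13-1)*0.342^2 = 0.594104 + 1.403568 = 1.997672
denominator = 15 + 13 - 2 = 26
s_p^2 = 1.997672 / 26 = 0.076833538
s_p = sqrt(0.076833538) = 0.2772

0.2772


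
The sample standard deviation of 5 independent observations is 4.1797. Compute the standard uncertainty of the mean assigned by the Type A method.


u_A = s / sqrt(n)
u_A = 4.1797 / sqrt(5)
u_A = 4.1797 / 2.236068
u_A = 1.8692

1.8692


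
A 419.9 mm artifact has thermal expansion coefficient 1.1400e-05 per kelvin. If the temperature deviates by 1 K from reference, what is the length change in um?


dL = L * alpha * dT
= 419.9 * 1.1400e-05 * 1
= 0.0047869 mm
dL_um = 0.0047869 * 1000 = 4.7869 um

4.7869


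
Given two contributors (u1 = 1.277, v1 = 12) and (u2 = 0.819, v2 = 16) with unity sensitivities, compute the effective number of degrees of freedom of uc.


uc = sqrt(u1^2 + u2^2) = sqrt(1.277^2 + 0.819^2) = 1.5170662
v_eff = uc^4 / (u1^4/v1 + u2^4/v2)
= 1.5170662^4 / (1.277^4/12 + 0.819^4/16)
= 5.2968556 / 0.24972644
v_eff = 21.2106

21.2106


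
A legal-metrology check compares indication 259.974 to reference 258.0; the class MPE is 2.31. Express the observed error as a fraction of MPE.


e = indication - reference = 259.974 - 258.0 = 1.9740
|e| = 1.9740
ratio = |e| / MPE = 1.9740 / 2.31
ratio = 0.8545

0.8545


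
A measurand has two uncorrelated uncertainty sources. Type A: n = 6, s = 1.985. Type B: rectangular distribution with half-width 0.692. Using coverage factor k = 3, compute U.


u_A = s / sqrt(n) = 1.985 / sqrt(6) = 0.81037286
u_B = half_width / sqrt(3) = 0.692 / sqrt(3) = 0.39952639
uc = sqrt(u_A^2 + u_B^2) = sqrt(0.81037286^2 + 0.39952639^2) = 0.90350734
U = k * uc = 3 * 0.90350734
U = 2.7105

2.7105


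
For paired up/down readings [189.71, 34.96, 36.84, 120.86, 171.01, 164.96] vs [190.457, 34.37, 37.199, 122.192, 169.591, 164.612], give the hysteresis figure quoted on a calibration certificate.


|189.71 - 190.457| = 0.7470
|34.96 - 34.37| = 0.5900
|36.84 - 37.199| = 0.3590
|120.86 - 122.192| = 1.3320
|171.01 - 169.591| = 1.4190
|164.96 - 164.612| = 0.3480
hysteresis = max(diffs) = 1.4190

1.4190


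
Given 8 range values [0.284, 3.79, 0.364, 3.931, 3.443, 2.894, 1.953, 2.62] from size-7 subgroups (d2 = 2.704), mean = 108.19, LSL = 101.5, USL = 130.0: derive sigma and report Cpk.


R_bar = (0.284 + 3.79 + 0.364 + 3.931 + 3.443 + 2.894 + 1.953 + 2.62) / 8 = 2.409875
sigma = R_bar / d2 = 2.409875 / 2.704 = 0.89122596
Cp = (USL - LSL)/(6*sigma) = (130.0 - 101.5)/(6*0.89122596) = 5.3297
Cpu = (130.0 - 108.19)/(3*0.89122596) = 8.1573
Cpl = (108.19 - 101.5)/(3*0.89122596) = 2.5022
Cpk = min(Cpu, Cpl) = 2.5022

2.5022


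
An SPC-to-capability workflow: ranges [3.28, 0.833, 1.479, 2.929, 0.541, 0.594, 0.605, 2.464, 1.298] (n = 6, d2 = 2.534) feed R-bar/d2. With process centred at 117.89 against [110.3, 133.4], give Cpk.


R_bar = (3.28 + 0.833 + 1.479 + 2.929 + 0.541 + 0.594 + 0.605 + 2.464 + 1.298) / 9 = 1.5581111
sigma = R_bar / d2 = 1.5581111 / 2.534 = 0.61488204
Cp = (USL - LSL)/(6*sigma) = (133.4 - 110.3)/(6*0.61488204) = 6.2614
Cpu = (133.4 - 117.89)/(3*0.61488204) = 8.4081
Cpl = (117.89 - 110.3)/(3*0.61488204) = 4.1146
Cpk = min(Cpu, Cpl) = 4.1146

4.1146


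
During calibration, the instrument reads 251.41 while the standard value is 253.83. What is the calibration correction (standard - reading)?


Correction = standard - reading
= 253.83 - 251.41
= 2.4200

2.4200


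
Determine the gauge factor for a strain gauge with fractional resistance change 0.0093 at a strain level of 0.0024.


GF = (dR/R) / epsilon
= 0.0093 / 0.0024
= 3.8750

3.8750


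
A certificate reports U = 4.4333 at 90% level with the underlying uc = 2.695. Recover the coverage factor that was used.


k = U / uc
k = 4.4333 / 2.695
k = 1.645

1.645


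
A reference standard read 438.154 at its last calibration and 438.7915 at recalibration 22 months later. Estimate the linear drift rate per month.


rate = (v2 - v1) / months
= (438.7915 - 438.154) / 22
= 0.6375 / 22
= 0.0290

0.0290


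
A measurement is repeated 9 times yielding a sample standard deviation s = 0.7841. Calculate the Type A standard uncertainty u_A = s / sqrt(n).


u_A = s / sqrt(n)
u_A = 0.7841 / sqrt(9)
u_A = 0.7841 / 3
u_A = 0.2614

0.2614


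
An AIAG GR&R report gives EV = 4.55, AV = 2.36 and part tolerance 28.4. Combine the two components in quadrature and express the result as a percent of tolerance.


GRR = sqrt(EV^2 + AV^2) = sqrt(4.55^2 + 2.36^2) = 5.1256317
%GRR = GRR / tol * 100 = 5.1256317 / 28.4 * 100
%GRR = 18.0480

18.0480


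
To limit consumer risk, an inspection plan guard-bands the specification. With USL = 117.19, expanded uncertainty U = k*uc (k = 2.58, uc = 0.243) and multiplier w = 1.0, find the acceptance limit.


U = k * uc = 2.58 * 0.243 = 0.62694
guard band g = w * U = 1.0 * 0.62694 = 0.62694
AL = USL - g = 117.19 - 0.62694
AL = 116.5631

116.5631


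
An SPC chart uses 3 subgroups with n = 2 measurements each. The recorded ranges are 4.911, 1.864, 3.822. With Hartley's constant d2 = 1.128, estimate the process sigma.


R_bar = (4.911 + 1.864 + 3.822) / 3
R_bar = 10.597 / 3 = 3.5323333
sigma_hat = R_bar / d2 = 3.5323333 / 1.128 = 3.1315

3.1315


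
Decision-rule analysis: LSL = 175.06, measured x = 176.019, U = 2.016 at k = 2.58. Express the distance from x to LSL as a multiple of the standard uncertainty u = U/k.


u = U / k = 2.016 / 2.58 = 0.78139535
margin = |LSL - x| = |175.06 - 176.019| = 0.959
z = margin / u = 0.959 / 0.78139535
z = 1.2273

1.2273


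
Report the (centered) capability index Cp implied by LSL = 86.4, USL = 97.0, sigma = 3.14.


Cp = (USL - LSL) / (6 * sigma)
= (97.0 - 86.4) / (6 * 3.14)
= 10.6000 / 18.8400
= 0.5626

0.5626


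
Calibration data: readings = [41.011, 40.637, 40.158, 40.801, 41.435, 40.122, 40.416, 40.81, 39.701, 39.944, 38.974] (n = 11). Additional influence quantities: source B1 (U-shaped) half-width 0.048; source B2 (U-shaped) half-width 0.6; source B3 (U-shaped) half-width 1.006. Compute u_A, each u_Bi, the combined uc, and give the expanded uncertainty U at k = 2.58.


mean = (41.011 + 40.637 + 40.158 + 40.801 + 41.435 + 40.122 + 40.416 + 40.81 + 39.701 + 39.944 + 38.974) / 11 = 40.36445455
s = sqrt(sum((x - mean)^2)/(n-1)) = 0.68423934
u_A = s / sqrt(n) = 0.68423934 / sqrt(11) = 0.20630592
u_B1 = 0.048 / sqrt(2) = 0.033941125
u_B2 = 0.6 / sqrt(2) = 0.42426407
u_B3 = 1.006 / sqrt(2) = 0.71134942
uc = sqrt(0.20630592^2 + 0.033941125^2 + 0.42426407^2 + 0.71134942^2) = 0.8542436
U = k * uc = 2.58 * 0.8542436
U = 2.2039

2.2039


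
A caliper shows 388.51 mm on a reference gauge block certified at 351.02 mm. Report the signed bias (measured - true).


Systematic error = measured - true
= 388.51 - 351.02
= 37.4900

37.4900


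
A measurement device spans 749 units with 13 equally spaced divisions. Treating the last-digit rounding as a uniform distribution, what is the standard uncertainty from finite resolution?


resolution = range / divisions
resolution = 749 / 13 = 57.615385
u_res = resolution / (2*sqrt(3))
u_res = 57.615385 / 3.4641016
u_res = 16.6321

16.6321


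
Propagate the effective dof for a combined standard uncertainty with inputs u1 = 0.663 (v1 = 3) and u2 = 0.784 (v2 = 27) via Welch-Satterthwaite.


uc = sqrt(u1^2 + u2^2) = sqrt(0.663^2 + 0.784^2) = 1.0267546
v_eff = uc^4 / (u1^4/v1 + u2^4/v2)
= 1.0267546^4 / (0.663^4/3 + 0.784^4/27)
= 1.1113904 / 0.078399635
v_eff = 14.1760

14.1760


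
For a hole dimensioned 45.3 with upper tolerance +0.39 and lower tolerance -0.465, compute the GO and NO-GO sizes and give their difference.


GO = nominal - lower_tol (smallest hole = maximum material condition)
GO = 45.3 - 0.465 = 44.835
NO-GO = nominal + upper_tol (largest hole = least material condition)
NO-GO = 45.3 + 0.39 = 45.69
spread = NO-GO - GO = 45.69 - 44.835 = 0.8550

0.8550


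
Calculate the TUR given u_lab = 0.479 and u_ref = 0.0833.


TUR = u_lab / u_ref
= 0.479 / 0.0833
= 5.7503

5.7503


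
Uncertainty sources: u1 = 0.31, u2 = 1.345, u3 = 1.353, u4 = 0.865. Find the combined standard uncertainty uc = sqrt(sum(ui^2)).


uc = sqrt(0.31^2 + 1.345^2 + 1.353^2 + 0.865^2)
uc = sqrt(4.483959)
uc = 2.1175

2.1175


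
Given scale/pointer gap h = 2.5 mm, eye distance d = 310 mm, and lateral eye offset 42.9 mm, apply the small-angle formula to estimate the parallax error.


error = h * offset / d
= 2.5 * 42.9 / 310
= 0.3460

0.3460


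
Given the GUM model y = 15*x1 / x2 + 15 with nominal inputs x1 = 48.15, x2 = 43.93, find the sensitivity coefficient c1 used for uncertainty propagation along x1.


y = 15*x1 / x2 + 15
dy/dx1 = 15/x2
Evaluate at x2 = 43.93: c1 = 15 / 43.93
c1 = 0.3415

0.3415


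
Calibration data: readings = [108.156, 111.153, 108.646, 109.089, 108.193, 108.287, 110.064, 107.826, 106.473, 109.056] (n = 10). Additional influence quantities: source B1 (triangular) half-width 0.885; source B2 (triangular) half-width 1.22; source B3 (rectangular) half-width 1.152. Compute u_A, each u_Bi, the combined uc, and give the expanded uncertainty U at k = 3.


mean = (108.156 + 111.153 + 108.646 + 109.089 + 108.193 + 108.287 + 110.064 + 107.826 + 106.473 + 109.056) / 10 = 108.6943
s = sqrt(sum((x - mean)^2)/(n-1)) = 1.2738966
u_A = s / sqrt(n) = 1.2738966 / sqrt(10) = 0.40284148
u_B1 = 0.885 / sqrt(6) = 0.36129974
u_B2 = 1.22 / sqrt(6) = 0.49806291
u_B3 = 1.152 / sqrt(3) = 0.66510751
uc = sqrt(0.40284148^2 + 0.36129974^2 + 0.49806291^2 + 0.66510751^2) = 0.99159136
U = k * uc = 3 * 0.99159136
U = 2.9748

2.9748


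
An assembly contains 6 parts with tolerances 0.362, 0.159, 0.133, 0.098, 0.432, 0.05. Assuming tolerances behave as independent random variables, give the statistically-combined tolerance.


RSS = sqrt(0.362^2 + 0.159^2 + 0.133^2 + 0.098^2 + 0.432^2 + 0.05^2)
= sqrt(0.372742)
= 0.6105

0.6105


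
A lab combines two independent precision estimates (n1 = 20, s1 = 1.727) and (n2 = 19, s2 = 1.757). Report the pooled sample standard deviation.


s_p = sqrt(((n1-1)*s1^2 + (n2-1)*s2^2) / (n1+n2-2))
numerator = (20-1)*1.727^2 + (19-1)*1.757^2 = 56.668051 + 55.566882 = 112.23493
denominator = 20 + 19 - 2 = 37
s_p^2 = 112.23493 / 37 = 3.0333765
s_p = sqrt(3.0333765) = 1.7417

1.7417


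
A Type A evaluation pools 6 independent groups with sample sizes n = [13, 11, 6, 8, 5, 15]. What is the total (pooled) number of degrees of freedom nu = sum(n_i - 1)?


nu = sum_i (n_i - 1)
nu = ((13 - 1) + (11 - 1) + (6 - 1) + (8 - 1) + (5 - 1) + (15 - 1))
nu = 12 + 10 + 5 + 7 + 4 + 14
nu = 52

52


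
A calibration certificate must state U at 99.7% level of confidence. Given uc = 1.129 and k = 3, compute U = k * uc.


U = k * uc
U = 3 * 1.129
U = 3.3870

3.3870


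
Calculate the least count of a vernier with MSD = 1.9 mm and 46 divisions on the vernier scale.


LC = MSD / n_div
= 1.9 / 46
= 0.0413

0.0413


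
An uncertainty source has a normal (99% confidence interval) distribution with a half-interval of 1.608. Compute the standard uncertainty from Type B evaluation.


u_B = half_width / 2.576
u_B = 1.608 / 2.576
u_B = 0.6242

0.6242


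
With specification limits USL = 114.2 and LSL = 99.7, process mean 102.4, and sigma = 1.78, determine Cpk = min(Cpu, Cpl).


Cpu = (USL - mean) / (3*sigma) = (114.2 - 102.4) / (3*1.78) = 2.2097
Cpl = (mean - LSL) / (3*sigma) = (102.4 - 99.7) / (3*1.78) = 0.5056
Cpk = min(Cpu, Cpl) = 0.5056

0.5056


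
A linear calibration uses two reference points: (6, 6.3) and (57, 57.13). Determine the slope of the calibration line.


slope = (y2 - y1) / (x2 - x1)
= (57.13 - 6.3) / (57 - 6)
= 50.8300 / 51
= 0.9967

0.9967


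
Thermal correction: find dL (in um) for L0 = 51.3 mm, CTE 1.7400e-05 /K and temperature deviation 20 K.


dL = L * alpha * dT
= 51.3 * 1.7400e-05 * 20
= 0.0178524 mm
dL_um = 0.0178524 * 1000 = 17.8524 um

17.8524


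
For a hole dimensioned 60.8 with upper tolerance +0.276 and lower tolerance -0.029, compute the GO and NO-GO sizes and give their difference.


GO = nominal - lower_tol (smallest hole = maximum material condition)
GO = 60.8 - 0.029 = 60.771
NO-GO = nominal + upper_tol (largest hole = least material condition)
NO-GO = 60.8 + 0.276 = 61.076
spread = NO-GO - GO = 61.076 - 60.771 = 0.3050

0.3050


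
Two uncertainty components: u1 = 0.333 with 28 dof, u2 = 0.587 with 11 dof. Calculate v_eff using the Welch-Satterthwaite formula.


uc = sqrt(u1^2 + u2^2) = sqrt(0.333^2 + 0.587^2) = 0.67487628
v_eff = uc^4 / (u1^4/v1 + u2^4/v2)
= 0.67487628^4 / (0.333^4/28 + 0.587^4/11)
= 0.20744198 / 0.011232592
v_eff = 18.4679

18.4679


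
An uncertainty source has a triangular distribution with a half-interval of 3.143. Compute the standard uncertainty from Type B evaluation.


u_B = half_width / sqrt(6)
u_B = 3.143 / 2.4494897
u_B = 1.2831

1.2831


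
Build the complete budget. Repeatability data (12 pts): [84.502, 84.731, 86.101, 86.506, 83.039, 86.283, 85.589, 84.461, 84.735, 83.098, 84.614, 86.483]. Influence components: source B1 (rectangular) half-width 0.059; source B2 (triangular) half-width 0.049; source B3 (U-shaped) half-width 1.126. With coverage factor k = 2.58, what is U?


mean = (84.502 + 84.731 + 86.101 + 86.506 + 83.039 + 86.283 + 85.589 + 84.461 + 84.735 + 83.098 + 84.614 + 86.483) / 12 = 85.01183333
s = sqrt(sum((x - mean)^2)/(n-1)) = 1.2046911
u_A = s / sqrt(n) = 1.2046911 / sqrt(12) = 0.34776437
u_B1 = 0.059 / sqrt(3) = 0.034063666
u_B2 = 0.049 / sqrt(6) = 0.020004166
u_B3 = 1.126 / sqrt(2) = 0.79620224
uc = sqrt(0.34776437^2 + 0.034063666^2 + 0.020004166^2 + 0.79620224^2) = 0.86973477
U = k * uc = 2.58 * 0.86973477
U = 2.2439

2.2439


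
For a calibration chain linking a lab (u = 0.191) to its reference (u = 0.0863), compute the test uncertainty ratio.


TUR = u_lab / u_ref
= 0.191 / 0.0863
= 2.2132

2.2132


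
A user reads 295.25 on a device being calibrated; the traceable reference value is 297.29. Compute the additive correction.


Correction = standard - reading
= 297.29 - 295.25
= 2.0400

2.0400


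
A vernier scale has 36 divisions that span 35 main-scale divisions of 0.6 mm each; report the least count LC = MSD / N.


LC = MSD / n_div
= 0.6 / 36
= 0.0167

0.0167


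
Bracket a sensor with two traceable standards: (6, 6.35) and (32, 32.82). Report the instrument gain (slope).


slope = (y2 - y1) / (x2 - x1)
= (32.82 - 6.35) / (32 - 6)
= 26.4700 / 26
= 1.0181

1.0181


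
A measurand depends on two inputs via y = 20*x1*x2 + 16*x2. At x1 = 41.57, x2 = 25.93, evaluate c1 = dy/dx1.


y = 20*x1*x2 + 16*x2
dy/dx1 = 20*x2
Evaluate at x2 = 25.93: c1 = 20 * 25.93
c1 = 518.6000

518.6000


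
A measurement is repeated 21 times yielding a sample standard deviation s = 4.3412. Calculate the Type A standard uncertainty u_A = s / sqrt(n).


u_A = s / sqrt(n)
u_A = 4.3412 / sqrt(21)
u_A = 4.3412 / 4.5825757
u_A = 0.9473

0.9473


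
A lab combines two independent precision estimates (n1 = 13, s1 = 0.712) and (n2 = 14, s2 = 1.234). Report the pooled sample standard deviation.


s_p = sqrt(((n1-1)*s1^2 + (n2-1)*s2^2) / (n1+n2-2))
numerator = (13-1)*0.712^2 + (14-1)*1.234^2 = 6.083328 + 19.795828 = 25.879156
denominator = 13 + 14 - 2 = 25
s_p^2 = 25.879156 / 25 = 1.0351662
s_p = sqrt(1.0351662) = 1.0174

1.0174


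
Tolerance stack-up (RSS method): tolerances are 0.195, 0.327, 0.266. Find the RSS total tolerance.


RSS = sqrt(0.195^2 + 0.327^2 + 0.266^2)
= sqrt(0.21571)
= 0.4644

0.4644


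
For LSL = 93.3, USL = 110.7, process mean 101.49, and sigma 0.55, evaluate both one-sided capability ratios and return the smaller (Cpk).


Cpu = (USL - mean) / (3*sigma) = (110.7 - 101.49) / (3*0.55) = 5.5818
Cpl = (mean - LSL) / (3*sigma) = (101.49 - 93.3) / (3*0.55) = 4.9636
Cpk = min(Cpu, Cpl) = 4.9636

4.9636


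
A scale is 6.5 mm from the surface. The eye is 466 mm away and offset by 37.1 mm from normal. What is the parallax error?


error = h * offset / d
= 6.5 * 37.1 / 466
= 0.5175

0.5175


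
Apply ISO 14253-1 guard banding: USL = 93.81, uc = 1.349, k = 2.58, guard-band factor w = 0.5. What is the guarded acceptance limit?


U = k * uc = 2.58 * 1.349 = 3.48042
guard band g = w * U = 0.5 * 3.48042 = 1.74021
AL = USL - g = 93.81 - 1.74021
AL = 92.0698

92.0698


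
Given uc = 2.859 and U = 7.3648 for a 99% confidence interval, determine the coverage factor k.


k = U / uc
k = 7.3648 / 2.859
k = 2.576

2.576


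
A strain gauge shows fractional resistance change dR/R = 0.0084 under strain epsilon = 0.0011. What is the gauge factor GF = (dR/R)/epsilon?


GF = (dR/R) / epsilon
= 0.0084 / 0.0011
= 7.6364

7.6364


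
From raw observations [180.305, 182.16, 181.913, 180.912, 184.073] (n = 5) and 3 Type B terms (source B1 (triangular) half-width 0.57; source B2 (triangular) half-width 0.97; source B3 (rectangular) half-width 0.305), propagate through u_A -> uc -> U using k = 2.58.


mean = (180.305 + 182.16 + 181.913 + 180.912 + 184.073) / 5 = 181.8726
s = sqrt(sum((x - mean)^2)/(n-1)) = 1.4410164
u_A = s / sqrt(n) = 1.4410164 / sqrt(5) = 0.64444213
u_B1 = 0.57 / sqrt(6) = 0.23270153
u_B2 = 0.97 / sqrt(6) = 0.39600084
u_B3 = 0.305 / sqrt(3) = 0.17609183
uc = sqrt(0.64444213^2 + 0.23270153^2 + 0.39600084^2 + 0.17609183^2) = 0.81072847
U = k * uc = 2.58 * 0.81072847
U = 2.0917

2.0917


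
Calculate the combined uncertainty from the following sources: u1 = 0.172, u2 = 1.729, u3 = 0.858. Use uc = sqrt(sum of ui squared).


uc = sqrt(0.172^2 + 1.729^2 + 0.858^2)
uc = sqrt(3.755189)
uc = 1.9378

1.9378


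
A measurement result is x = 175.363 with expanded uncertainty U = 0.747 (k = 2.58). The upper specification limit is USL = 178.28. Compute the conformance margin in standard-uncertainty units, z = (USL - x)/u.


u = U / k = 0.747 / 2.58 = 0.28953488
margin = |USL - x| = |178.28 - 175.363| = 2.917
z = margin / u = 2.917 / 0.28953488
z = 10.0748

10.0748


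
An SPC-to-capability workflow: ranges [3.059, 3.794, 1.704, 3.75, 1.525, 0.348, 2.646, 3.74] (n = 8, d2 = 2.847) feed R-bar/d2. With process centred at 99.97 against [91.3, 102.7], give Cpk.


R_bar = (3.059 + 3.794 + 1.704 + 3.75 + 1.525 + 0.348 + 2.646 + 3.74) / 8 = 2.57075
sigma = R_bar / d2 = 2.57075 / 2.847 = 0.90296804
Cp = (USL - LSL)/(6*sigma) = (102.7 - 91.3)/(6*0.90296804) = 2.1042
Cpu = (102.7 - 99.97)/(3*0.90296804) = 1.0078
Cpl = (99.97 - 91.3)/(3*0.90296804) = 3.2006
Cpk = min(Cpu, Cpl) = 1.0078

1.0078


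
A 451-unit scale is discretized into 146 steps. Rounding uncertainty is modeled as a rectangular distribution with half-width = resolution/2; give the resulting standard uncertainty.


resolution = range / divisions
resolution = 451 / 146 = 3.0890411
u_res = resolution / (2*sqrt(3))
u_res = 3.0890411 / 3.4641016
u_res = 0.8917

0.8917


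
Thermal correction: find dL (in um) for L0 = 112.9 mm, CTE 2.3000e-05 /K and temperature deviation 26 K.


dL = L * alpha * dT
= 112.9 * 2.3000e-05 * 26
= 0.0675142 mm
dL_um = 0.0675142 * 1000 = 67.5142 um

67.5142


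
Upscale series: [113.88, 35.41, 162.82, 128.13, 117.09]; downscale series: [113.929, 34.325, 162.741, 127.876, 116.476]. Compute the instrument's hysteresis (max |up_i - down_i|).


|113.88 - 113.929| = 0.0490
|35.41 - 34.325| = 1.0850
|162.82 - 162.741| = 0.0790
|128.13 - 127.876| = 0.2540
|117.09 - 116.476| = 0.6140
hysteresis = max(diffs) = 1.0850

1.0850


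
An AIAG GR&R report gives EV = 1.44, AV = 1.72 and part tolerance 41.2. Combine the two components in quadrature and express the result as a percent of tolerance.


GRR = sqrt(EV^2 + AV^2) = sqrt(1.44^2 + 1.72^2) = 2.243212
%GRR = GRR / tol * 100 = 2.243212 / 41.2 * 100
%GRR = 5.4447

5.4447


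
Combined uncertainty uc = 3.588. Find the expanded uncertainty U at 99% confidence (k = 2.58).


U = k * uc
U = 2.58 * 3.588
U = 9.2570

9.2570


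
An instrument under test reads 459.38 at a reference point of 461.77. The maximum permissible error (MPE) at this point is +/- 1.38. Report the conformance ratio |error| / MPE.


e = indication - reference = 459.38 - 461.77 = -2.3900
|e| = 2.3900
ratio = |e| / MPE = 2.3900 / 1.38
ratio = 1.7319

1.7319


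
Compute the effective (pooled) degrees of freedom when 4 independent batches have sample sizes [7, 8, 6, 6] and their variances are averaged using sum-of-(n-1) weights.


nu = sum_i (n_i - 1)
nu = ((7 - 1) + (8 - 1) + (6 - 1) + (6 - 1))
nu = 6 + 7 + 5 + 5
nu = 23

23


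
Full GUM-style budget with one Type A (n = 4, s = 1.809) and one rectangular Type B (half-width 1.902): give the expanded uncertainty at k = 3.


u_A = s / sqrt(n) = 1.809 / sqrt(4) = 0.9045
u_B = half_width / sqrt(3) = 1.902 / sqrt(3) = 1.0981202
uc = sqrt(u_A^2 + u_B^2) = sqrt(0.9045^2 + 1.0981202^2) = 1.4226694
U = k * uc = 3 * 1.4226694
U = 4.2680

4.2680


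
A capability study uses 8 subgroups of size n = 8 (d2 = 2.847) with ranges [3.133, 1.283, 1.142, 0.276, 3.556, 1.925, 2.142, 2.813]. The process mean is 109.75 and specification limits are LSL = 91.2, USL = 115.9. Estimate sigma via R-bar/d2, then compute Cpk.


R_bar = (3.133 + 1.283 + 1.142 + 0.276 + 3.556 + 1.925 + 2.142 + 2.813) / 8 = 2.03375
sigma = R_bar / d2 = 2.03375 / 2.847 = 0.71434844
Cp = (USL - LSL)/(6*sigma) = (115.9 - 91.2)/(6*0.71434844) = 5.7628
Cpu = (115.9 - 109.75)/(3*0.71434844) = 2.8697
Cpl = (109.75 - 91.2)/(3*0.71434844) = 8.6559
Cpk = min(Cpu, Cpl) = 2.8697

2.8697


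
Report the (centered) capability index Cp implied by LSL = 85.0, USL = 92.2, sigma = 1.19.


Cp = (USL - LSL) / (6 * sigma)
= (92.2 - 85.0) / (6 * 1.19)
= 7.2000 / 7.1400
= 1.0084

1.0084


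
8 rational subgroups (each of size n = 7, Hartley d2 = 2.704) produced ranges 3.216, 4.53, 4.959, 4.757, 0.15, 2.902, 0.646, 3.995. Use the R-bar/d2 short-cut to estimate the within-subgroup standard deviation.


R_bar = (3.216 + 4.53 + 4.959 + 4.757 + 0.15 + 2.902 + 0.646 + 3.995) / 8
R_bar = 25.155 / 8 = 3.144375
sigma_hat = R_bar / d2 = 3.144375 / 2.704 = 1.1629

1.1629


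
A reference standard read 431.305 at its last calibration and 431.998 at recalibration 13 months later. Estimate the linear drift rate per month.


rate = (v2 - v1) / months
= (431.998 - 431.305) / 13
= 0.6930 / 13
= 0.0533

0.0533


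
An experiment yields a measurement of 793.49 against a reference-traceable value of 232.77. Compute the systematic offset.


Systematic error = measured - true
= 793.49 - 232.77
= 560.7200

560.7200


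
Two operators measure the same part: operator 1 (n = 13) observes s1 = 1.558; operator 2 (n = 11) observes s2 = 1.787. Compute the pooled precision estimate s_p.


s_p = sqrt(((n1-1)*s1^2 + (n2-1)*s2^2) / (n1+n2-2))
numerator = (13-1)*1.558^2 + (11-1)*1.787^2 = 29.128368 + 31.93369 = 61.062058
denominator = 13 + 11 - 2 = 22
s_p^2 = 61.062058 / 22 = 2.7755481
s_p = sqrt(2.7755481) = 1.6660

1.6660


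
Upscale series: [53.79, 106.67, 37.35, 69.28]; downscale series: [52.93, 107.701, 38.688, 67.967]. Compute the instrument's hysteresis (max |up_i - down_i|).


|53.79 - 52.93| = 0.8600
|106.67 - 107.701| = 1.0310
|37.35 - 38.688| = 1.3380
|69.28 - 67.967| = 1.3130
hysteresis = max(diffs) = 1.3380

1.3380


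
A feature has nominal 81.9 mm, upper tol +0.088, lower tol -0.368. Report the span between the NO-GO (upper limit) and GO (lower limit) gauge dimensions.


GO = nominal - lower_tol (smallest hole = maximum material condition)
GO = 81.9 - 0.368 = 81.532
NO-GO = nominal + upper_tol (largest hole = least material condition)
NO-GO = 81.9 + 0.088 = 81.988
spread = NO-GO - GO = 81.988 - 81.532 = 0.4560

0.4560
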